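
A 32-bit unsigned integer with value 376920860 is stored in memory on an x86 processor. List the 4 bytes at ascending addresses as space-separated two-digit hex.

376920860 in hexadecimal, padded to 32 bits, is 0x16775B1C.
Split into bytes (most-significant first): 16 77 5B 1C.
Little-endian stores the least-significant byte at the lowest address.
So at ascending addresses the bytes are 1C 5B 77 16.

1C 5B 77 16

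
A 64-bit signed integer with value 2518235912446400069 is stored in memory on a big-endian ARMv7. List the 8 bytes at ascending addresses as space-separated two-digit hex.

2518235912446400069 in hexadecimal, padded to 64 bits, is 0x22F292385DFFD645.
Split into bytes (most-significant first): 22 F2 92 38 5D FF D6 45.
Big-endian: lowest address holds the most-significant byte.
So the memory order matches the most-significant-first order: 22 F2 92 38 5D FF D6 45.

22 F2 92 38 5D FF D6 45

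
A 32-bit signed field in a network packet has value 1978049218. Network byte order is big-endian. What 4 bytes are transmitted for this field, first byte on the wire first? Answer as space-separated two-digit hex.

1978049218 in hexadecimal, padded to 32 bits, is 0x75E6A2C2.
Split into bytes (most-significant first): 75 E6 A2 C2.
Big-endian: lowest address holds the most-significant byte.
So the memory order matches the most-significant-first order: 75 E6 A2 C2.

75 E6 A2 C2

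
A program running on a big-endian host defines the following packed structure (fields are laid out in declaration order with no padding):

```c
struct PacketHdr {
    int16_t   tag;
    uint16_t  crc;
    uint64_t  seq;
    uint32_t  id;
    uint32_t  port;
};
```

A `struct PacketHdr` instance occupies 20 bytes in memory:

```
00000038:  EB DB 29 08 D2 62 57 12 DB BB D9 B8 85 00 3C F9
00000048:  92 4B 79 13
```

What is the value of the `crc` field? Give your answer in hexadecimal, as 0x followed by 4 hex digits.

0x2908

`crc` follows `tag` (2 bytes), so it starts at byte offset 2 and occupies 2 bytes.
Bytes at offsets 2..3: 29 08.
Big-endian stores the most-significant byte at the lowest address.
The bytes are already most-significant first: 0x2908.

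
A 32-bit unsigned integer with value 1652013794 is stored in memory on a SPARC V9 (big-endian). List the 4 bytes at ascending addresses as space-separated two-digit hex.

1652013794 in hexadecimal, padded to 32 bits, is 0x6277BAE2.
Split into bytes (most-significant first): 62 77 BA E2.
In big-endian order the high byte comes first in memory.
So the memory order matches the most-significant-first order: 62 77 BA E2.

62 77 BA E2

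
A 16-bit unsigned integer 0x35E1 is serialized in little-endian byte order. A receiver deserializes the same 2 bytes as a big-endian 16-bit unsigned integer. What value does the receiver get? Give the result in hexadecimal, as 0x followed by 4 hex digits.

0xE135

Stored little-endian, the bytes at ascending addresses are E1 35.
Read back as big-endian, the last byte is least significant, giving 0xE135.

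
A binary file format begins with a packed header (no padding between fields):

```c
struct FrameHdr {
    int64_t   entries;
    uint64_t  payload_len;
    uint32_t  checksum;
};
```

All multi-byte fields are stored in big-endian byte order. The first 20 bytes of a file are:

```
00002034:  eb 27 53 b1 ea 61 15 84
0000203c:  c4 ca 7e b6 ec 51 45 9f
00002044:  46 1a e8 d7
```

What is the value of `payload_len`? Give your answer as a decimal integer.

`payload_len` follows `entries` (8 bytes), so it starts at byte offset 8 and occupies 8 bytes.
Bytes at offsets 8..15: C4 CA 7E B6 EC 51 45 9F.
Big-endian: lowest address holds the most-significant byte.
The bytes are already most-significant first: 0xC4CA7EB6EC51459F.
0xC4CA7EB6EC51459F = 14180285700843324831.

14180285700843324831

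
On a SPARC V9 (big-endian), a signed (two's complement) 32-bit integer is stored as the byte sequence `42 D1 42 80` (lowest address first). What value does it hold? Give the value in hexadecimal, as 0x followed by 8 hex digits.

Big-endian stores the most-significant byte at the lowest address.
The bytes are already most-significant first: 0x42D14280.

0x42D14280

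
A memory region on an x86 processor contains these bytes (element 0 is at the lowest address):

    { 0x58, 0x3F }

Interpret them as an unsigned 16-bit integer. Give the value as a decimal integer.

Little-endian stores the least-significant byte at the lowest address.
Reassemble most-significant byte first: 3F 58 → 0x3F58.
0x3F58 = 16216.

16216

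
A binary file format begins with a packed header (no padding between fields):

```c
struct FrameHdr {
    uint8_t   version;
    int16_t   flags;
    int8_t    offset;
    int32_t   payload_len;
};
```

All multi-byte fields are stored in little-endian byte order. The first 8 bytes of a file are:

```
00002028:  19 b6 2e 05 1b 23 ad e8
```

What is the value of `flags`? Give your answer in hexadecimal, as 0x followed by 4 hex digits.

0x2EB6

`flags` follows `version` (1 byte), so it starts at byte offset 1 and occupies 2 bytes.
Bytes at offsets 1..2: B6 2E.
In little-endian order the low byte comes first in memory.
Reassemble most-significant byte first: 2E B6 → 0x2EB6.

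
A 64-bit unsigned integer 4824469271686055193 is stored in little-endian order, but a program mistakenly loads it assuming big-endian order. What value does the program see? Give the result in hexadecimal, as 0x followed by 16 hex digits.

0x1985A2D03DF5F342

4824469271686055193 in 64-bit hexadecimal is 0x42F3F53DD0A28519.
Stored little-endian, the bytes at ascending addresses are 19 85 A2 D0 3D F5 F3 42.
Read back as big-endian, the last byte is least significant, giving 0x1985A2D03DF5F342.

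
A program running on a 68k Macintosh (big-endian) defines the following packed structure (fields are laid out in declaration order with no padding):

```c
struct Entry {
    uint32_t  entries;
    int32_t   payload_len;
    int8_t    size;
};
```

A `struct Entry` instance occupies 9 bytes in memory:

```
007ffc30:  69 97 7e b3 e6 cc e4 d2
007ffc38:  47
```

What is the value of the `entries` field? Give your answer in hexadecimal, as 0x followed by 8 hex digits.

`entries` is the first field, at byte offset 0, occupying 4 bytes.
Bytes at offsets 0..3: 69 97 7E B3.
In big-endian order the high byte comes first in memory.
The bytes are already most-significant first: 0x69977EB3.

0x69977EB3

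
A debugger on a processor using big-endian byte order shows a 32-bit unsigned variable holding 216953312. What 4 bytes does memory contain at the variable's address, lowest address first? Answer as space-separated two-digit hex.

216953312 in hexadecimal, padded to 32 bits, is 0x0CEE71E0.
Split into bytes (most-significant first): 0C EE 71 E0.
Big-endian stores the most-significant byte at the lowest address.
So the memory order matches the most-significant-first order: 0C EE 71 E0.

0C EE 71 E0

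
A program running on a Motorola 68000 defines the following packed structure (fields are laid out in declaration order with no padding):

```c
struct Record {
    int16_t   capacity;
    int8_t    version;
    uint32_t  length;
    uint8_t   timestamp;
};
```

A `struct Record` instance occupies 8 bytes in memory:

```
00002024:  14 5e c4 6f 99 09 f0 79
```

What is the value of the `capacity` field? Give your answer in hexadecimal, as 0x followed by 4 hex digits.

`capacity` is the first field, at byte offset 0, occupying 2 bytes.
Bytes at offsets 0..1: 14 5E.
Big-endian stores the most-significant byte at the lowest address.
The bytes are already most-significant first: 0x145E.

0x145E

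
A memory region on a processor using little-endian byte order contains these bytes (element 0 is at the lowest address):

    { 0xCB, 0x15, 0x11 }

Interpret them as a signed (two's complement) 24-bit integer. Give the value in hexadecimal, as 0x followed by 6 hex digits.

0x1115CB

Little-endian stores the least-significant byte at the lowest address.
Reassemble most-significant byte first: 11 15 CB → 0x1115CB.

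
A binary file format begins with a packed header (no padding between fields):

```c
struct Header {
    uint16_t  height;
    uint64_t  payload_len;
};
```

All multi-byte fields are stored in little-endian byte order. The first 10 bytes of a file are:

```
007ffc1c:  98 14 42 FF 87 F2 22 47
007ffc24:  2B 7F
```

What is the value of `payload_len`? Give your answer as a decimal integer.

`payload_len` follows `height` (2 bytes), so it starts at byte offset 2 and occupies 8 bytes.
Bytes at offsets 2..9: 42 FF 87 F2 22 47 2B 7F.
Little-endian stores the least-significant byte at the lowest address.
Reassemble most-significant byte first: 7F 2B 47 22 F2 87 FF 42 → 0x7F2B4722F287FF42.
0x7F2B4722F287FF42 = 9163496082238865218.

9163496082238865218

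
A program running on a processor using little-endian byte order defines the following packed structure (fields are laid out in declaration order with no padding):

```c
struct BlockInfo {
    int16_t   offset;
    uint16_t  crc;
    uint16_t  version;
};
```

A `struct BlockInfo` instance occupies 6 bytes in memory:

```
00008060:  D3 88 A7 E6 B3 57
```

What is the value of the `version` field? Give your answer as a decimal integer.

`version` follows `offset` (2 B), `crc` (2 B), so it starts at offset 2 + 2 = 4 and occupies 2 bytes.
Bytes at offsets 4..5: B3 57.
Little-endian stores the least-significant byte at the lowest address.
Reassemble most-significant byte first: 57 B3 → 0x57B3.
0x57B3 = 22451.

22451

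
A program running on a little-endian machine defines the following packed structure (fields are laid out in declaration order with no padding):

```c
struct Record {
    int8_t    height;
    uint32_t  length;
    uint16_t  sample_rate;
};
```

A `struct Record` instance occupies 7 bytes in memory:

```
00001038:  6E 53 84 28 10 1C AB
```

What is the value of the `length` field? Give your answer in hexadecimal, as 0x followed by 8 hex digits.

`length` follows `height` (1 byte), so it starts at byte offset 1 and occupies 4 bytes.
Bytes at offsets 1..4: 53 84 28 10.
Little-endian: lowest address holds the least-significant byte.
Reassemble most-significant byte first: 10 28 84 53 → 0x10288453.

0x10288453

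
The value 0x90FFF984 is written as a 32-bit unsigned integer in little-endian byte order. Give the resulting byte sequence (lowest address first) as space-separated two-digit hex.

84 F9 FF 90

Split into bytes (most-significant first): 90 FF F9 84.
Little-endian stores the least-significant byte at the lowest address.
So at ascending addresses the bytes are 84 F9 FF 90.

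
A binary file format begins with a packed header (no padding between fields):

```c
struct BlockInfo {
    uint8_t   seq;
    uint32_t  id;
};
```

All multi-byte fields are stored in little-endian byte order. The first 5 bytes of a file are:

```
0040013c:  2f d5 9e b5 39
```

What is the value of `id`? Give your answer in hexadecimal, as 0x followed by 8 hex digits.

`id` follows `seq` (1 byte), so it starts at byte offset 1 and occupies 4 bytes.
Bytes at offsets 1..4: D5 9E B5 39.
Little-endian: lowest address holds the least-significant byte.
Reassemble most-significant byte first: 39 B5 9E D5 → 0x39B59ED5.

0x39B59ED5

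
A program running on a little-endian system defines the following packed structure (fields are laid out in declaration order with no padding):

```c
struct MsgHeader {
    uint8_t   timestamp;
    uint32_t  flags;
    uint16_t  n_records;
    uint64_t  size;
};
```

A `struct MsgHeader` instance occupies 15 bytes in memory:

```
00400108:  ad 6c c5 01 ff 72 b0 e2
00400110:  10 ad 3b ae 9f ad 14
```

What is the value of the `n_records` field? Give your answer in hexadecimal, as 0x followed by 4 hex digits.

`n_records` follows `timestamp` (1 B), `flags` (4 B), so it starts at offset 1 + 4 = 5 and occupies 2 bytes.
Bytes at offsets 5..6: 72 B0.
Little-endian stores the least-significant byte at the lowest address.
Reassemble most-significant byte first: B0 72 → 0xB072.

0xB072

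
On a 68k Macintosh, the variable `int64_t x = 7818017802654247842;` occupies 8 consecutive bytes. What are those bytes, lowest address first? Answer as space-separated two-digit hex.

7818017802654247842 in hexadecimal, padded to 64 bits, is 0x6C7F2DC516E2EBA2.
Split into bytes (most-significant first): 6C 7F 2D C5 16 E2 EB A2.
In big-endian order the high byte comes first in memory.
So the memory order matches the most-significant-first order: 6C 7F 2D C5 16 E2 EB A2.

6C 7F 2D C5 16 E2 EB A2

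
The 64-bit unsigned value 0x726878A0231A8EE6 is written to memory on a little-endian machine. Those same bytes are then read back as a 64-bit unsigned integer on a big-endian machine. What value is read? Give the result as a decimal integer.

Stored little-endian, the bytes at ascending addresses are E6 8E 1A 23 A0 78 68 72.
Read back as big-endian, the last byte is least significant, giving 0xE68E1A23A0786872.
0xE68E1A23A0786872 = 16613244815734761586.

16613244815734761586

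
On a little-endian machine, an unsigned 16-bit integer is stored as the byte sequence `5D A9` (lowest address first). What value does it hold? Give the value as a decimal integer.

In little-endian order the low byte comes first in memory.
Reassemble most-significant byte first: A9 5D → 0xA95D.
0xA95D = 43357.

43357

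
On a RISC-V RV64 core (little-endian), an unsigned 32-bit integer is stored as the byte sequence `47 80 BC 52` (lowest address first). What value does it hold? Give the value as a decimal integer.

1388085319

Little-endian stores the least-significant byte at the lowest address.
Reassemble most-significant byte first: 52 BC 80 47 → 0x52BC8047.
0x52BC8047 = 1388085319.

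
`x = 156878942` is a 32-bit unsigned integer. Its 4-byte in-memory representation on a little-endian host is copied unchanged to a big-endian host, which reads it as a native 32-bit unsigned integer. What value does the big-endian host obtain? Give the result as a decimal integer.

156878942 in 32-bit hexadecimal is 0x0959C85E.
Stored little-endian, the bytes at ascending addresses are 5E C8 59 09.
Read back as big-endian, the last byte is least significant, giving 0x5EC85909.
0x5EC85909 = 1590188297.

1590188297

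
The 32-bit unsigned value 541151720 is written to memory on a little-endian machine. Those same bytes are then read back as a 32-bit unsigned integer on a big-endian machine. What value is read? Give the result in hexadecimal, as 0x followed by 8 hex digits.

0xE8514120

541151720 in 32-bit hexadecimal is 0x204151E8.
Stored little-endian, the bytes at ascending addresses are E8 51 41 20.
Read back as big-endian, the last byte is least significant, giving 0xE8514120.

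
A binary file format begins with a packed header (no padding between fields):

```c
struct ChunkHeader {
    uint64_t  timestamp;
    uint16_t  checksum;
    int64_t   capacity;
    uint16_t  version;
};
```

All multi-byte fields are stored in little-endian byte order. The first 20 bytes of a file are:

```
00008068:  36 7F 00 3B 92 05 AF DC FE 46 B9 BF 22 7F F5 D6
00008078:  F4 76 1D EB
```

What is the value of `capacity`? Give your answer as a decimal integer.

8571712340681211833

`capacity` follows `timestamp` (8 B), `checksum` (2 B), so it starts at offset 8 + 2 = 10 and occupies 8 bytes.
Bytes at offsets 10..17: B9 BF 22 7F F5 D6 F4 76.
Little-endian stores the least-significant byte at the lowest address.
Reassemble most-significant byte first: 76 F4 D6 F5 7F 22 BF B9 → 0x76F4D6F57F22BFB9.
0x76F4D6F57F22BFB9 = 8571712340681211833.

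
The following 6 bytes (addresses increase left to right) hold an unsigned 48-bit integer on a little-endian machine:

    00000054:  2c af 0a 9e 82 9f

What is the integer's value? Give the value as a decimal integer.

Little-endian: lowest address holds the least-significant byte.
Reassemble most-significant byte first: 9F 82 9E 0A AF 2C → 0x9F829E0AAF2C.
0x9F829E0AAF2C = 175383346065196.

175383346065196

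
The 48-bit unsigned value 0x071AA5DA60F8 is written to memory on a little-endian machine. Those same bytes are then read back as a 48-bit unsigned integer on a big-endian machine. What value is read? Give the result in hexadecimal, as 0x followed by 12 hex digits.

Stored little-endian, the bytes at ascending addresses are F8 60 DA A5 1A 07.
Read back as big-endian, the last byte is least significant, giving 0xF860DAA51A07.

0xF860DAA51A07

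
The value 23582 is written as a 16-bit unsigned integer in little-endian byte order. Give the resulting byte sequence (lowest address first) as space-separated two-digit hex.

23582 in hexadecimal, padded to 16 bits, is 0x5C1E.
Split into bytes (most-significant first): 5C 1E.
Little-endian stores the least-significant byte at the lowest address.
So at ascending addresses the bytes are 1E 5C.

1E 5C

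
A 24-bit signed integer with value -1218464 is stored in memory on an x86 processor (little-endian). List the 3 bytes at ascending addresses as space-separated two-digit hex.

Two's complement of -1218464 in 24 bits: 1218464 = 0x1297A0; invert → 0xED685F; add 1 → 0xED6860.
Split into bytes (most-significant first): ED 68 60.
Little-endian: lowest address holds the least-significant byte.
So at ascending addresses the bytes are 60 68 ED.

60 68 ED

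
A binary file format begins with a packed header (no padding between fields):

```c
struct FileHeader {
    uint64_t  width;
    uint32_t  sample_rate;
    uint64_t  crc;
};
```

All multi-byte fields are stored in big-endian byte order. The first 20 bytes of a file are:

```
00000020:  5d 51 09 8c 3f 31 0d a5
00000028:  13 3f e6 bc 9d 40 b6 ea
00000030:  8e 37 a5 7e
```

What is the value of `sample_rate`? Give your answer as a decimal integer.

`sample_rate` follows `width` (8 bytes), so it starts at byte offset 8 and occupies 4 bytes.
Bytes at offsets 8..11: 13 3F E6 BC.
In big-endian order the high byte comes first in memory.
The bytes are already most-significant first: 0x133FE6BC.
0x133FE6BC = 322954940.

322954940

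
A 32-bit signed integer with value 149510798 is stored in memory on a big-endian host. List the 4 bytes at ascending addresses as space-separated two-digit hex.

08 E9 5A 8E

149510798 in hexadecimal, padded to 32 bits, is 0x08E95A8E.
Split into bytes (most-significant first): 08 E9 5A 8E.
Big-endian: lowest address holds the most-significant byte.
So the memory order matches the most-significant-first order: 08 E9 5A 8E.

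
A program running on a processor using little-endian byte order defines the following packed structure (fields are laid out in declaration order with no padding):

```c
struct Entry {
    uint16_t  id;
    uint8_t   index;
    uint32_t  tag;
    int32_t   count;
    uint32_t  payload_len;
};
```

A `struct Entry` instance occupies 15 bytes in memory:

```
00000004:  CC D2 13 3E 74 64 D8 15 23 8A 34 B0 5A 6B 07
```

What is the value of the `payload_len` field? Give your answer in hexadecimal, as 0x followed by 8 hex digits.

`payload_len` follows `id` (2 B), `index` (1 B), `tag` (4 B), `count` (4 B), so it starts at offset 2 + 1 + 4 + 4 = 11 and occupies 4 bytes.
Bytes at offsets 11..14: B0 5A 6B 07.
In little-endian order the low byte comes first in memory.
Reassemble most-significant byte first: 07 6B 5A B0 → 0x076B5AB0.

0x076B5AB0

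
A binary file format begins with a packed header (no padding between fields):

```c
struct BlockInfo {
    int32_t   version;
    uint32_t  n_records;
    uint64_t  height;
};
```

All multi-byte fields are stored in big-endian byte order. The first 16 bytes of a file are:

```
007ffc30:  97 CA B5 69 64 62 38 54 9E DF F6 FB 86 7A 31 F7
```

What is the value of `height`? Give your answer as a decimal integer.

`height` follows `version` (4 B), `n_records` (4 B), so it starts at offset 4 + 4 = 8 and occupies 8 bytes.
Bytes at offsets 8..15: 9E DF F6 FB 86 7A 31 F7.
In big-endian order the high byte comes first in memory.
The bytes are already most-significant first: 0x9EDFF6FB867A31F7.
0x9EDFF6FB867A31F7 = 11448140337952469495.

11448140337952469495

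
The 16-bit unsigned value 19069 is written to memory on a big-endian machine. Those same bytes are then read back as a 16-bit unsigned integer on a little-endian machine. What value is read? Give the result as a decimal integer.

32074

19069 in 16-bit hexadecimal is 0x4A7D.
Stored big-endian, the bytes at ascending addresses are 4A 7D.
Read back as little-endian, the first byte is least significant, giving 0x7D4A.
0x7D4A = 32074.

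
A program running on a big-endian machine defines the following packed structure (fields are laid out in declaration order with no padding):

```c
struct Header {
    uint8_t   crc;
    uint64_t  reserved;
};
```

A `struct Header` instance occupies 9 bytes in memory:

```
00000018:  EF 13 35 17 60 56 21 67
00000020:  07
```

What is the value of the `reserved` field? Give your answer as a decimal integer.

1384038163015624455

`reserved` follows `crc` (1 byte), so it starts at byte offset 1 and occupies 8 bytes.
Bytes at offsets 1..8: 13 35 17 60 56 21 67 07.
In big-endian order the high byte comes first in memory.
The bytes are already most-significant first: 0x1335176056216707.
0x1335176056216707 = 1384038163015624455.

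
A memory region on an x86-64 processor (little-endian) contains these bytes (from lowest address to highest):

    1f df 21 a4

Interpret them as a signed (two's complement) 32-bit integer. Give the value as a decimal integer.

-1541284065

In little-endian order the low byte comes first in memory.
Reassemble most-significant byte first: A4 21 DF 1F → 0xA421DF1F.
Top bit is set, so as a signed 32-bit value this is 0xA421DF1F − 2^32 = -1541284065.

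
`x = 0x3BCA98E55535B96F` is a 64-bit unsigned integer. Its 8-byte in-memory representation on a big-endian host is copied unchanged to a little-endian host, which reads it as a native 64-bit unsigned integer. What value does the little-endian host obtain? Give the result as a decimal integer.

Stored big-endian, the bytes at ascending addresses are 3B CA 98 E5 55 35 B9 6F.
Read back as little-endian, the first byte is least significant, giving 0x6FB93555E598CA3B.
0x6FB93555E598CA3B = 8050524451941960251.

8050524451941960251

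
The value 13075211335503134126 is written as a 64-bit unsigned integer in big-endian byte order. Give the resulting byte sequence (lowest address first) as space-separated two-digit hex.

B5 74 7B 6F 27 D3 3D AE

13075211335503134126 in hexadecimal, padded to 64 bits, is 0xB5747B6F27D33DAE.
Split into bytes (most-significant first): B5 74 7B 6F 27 D3 3D AE.
Big-endian stores the most-significant byte at the lowest address.
So the memory order matches the most-significant-first order: B5 74 7B 6F 27 D3 3D AE.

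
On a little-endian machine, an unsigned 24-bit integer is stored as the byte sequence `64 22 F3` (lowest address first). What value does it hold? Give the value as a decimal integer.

15934052

In little-endian order the low byte comes first in memory.
Reassemble most-significant byte first: F3 22 64 → 0xF32264.
0xF32264 = 15934052.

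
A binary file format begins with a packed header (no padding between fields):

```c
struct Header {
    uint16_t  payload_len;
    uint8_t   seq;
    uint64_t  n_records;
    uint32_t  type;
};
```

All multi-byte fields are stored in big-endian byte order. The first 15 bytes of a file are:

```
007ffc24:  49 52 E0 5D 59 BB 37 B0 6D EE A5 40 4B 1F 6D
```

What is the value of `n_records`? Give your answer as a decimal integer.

6726613366312136357

`n_records` follows `payload_len` (2 B), `seq` (1 B), so it starts at offset 2 + 1 = 3 and occupies 8 bytes.
Bytes at offsets 3..10: 5D 59 BB 37 B0 6D EE A5.
Big-endian: lowest address holds the most-significant byte.
The bytes are already most-significant first: 0x5D59BB37B06DEEA5.
0x5D59BB37B06DEEA5 = 6726613366312136357.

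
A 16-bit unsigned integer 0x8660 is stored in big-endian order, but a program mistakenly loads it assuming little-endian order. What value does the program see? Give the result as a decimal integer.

24710

Stored big-endian, the bytes at ascending addresses are 86 60.
Read back as little-endian, the first byte is least significant, giving 0x6086.
0x6086 = 24710.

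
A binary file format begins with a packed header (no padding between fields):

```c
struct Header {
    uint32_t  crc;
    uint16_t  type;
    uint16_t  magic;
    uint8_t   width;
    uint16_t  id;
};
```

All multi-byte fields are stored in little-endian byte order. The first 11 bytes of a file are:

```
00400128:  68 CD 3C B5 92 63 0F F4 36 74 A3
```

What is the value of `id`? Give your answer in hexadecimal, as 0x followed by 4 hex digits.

`id` follows `crc` (4 B), `type` (2 B), `magic` (2 B), `width` (1 B), so it starts at offset 4 + 2 + 2 + 1 = 9 and occupies 2 bytes.
Bytes at offsets 9..10: 74 A3.
In little-endian order the low byte comes first in memory.
Reassemble most-significant byte first: A3 74 → 0xA374.

0xA374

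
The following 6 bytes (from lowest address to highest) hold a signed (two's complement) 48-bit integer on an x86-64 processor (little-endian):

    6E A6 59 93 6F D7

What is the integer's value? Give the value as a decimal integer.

-44600763242898

In little-endian order the low byte comes first in memory.
Reassemble most-significant byte first: D7 6F 93 59 A6 6E → 0xD76F9359A66E.
Top bit is set, so as a signed 48-bit value this is 0xD76F9359A66E − 2^48 = -44600763242898.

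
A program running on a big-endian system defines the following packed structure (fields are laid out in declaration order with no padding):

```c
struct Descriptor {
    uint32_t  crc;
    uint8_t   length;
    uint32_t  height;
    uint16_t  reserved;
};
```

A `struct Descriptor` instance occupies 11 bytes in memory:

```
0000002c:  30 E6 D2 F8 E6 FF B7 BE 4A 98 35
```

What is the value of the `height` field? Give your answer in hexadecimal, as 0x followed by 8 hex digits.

`height` follows `crc` (4 B), `length` (1 B), so it starts at offset 4 + 1 = 5 and occupies 4 bytes.
Bytes at offsets 5..8: FF B7 BE 4A.
In big-endian order the high byte comes first in memory.
The bytes are already most-significant first: 0xFFB7BE4A.

0xFFB7BE4A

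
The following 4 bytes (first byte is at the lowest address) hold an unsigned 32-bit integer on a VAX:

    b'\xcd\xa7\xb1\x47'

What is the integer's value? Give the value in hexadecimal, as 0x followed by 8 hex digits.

0x47B1A7CD

Little-endian: lowest address holds the least-significant byte.
Reassemble most-significant byte first: 47 B1 A7 CD → 0x47B1A7CD.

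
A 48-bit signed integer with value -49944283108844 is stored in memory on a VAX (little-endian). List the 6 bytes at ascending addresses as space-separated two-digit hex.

Two's complement of -49944283108844 in 48 bits: 49944283108844 = 0x2D6C8F40D5EC; invert → 0xD29370BF2A13; add 1 → 0xD29370BF2A14.
Split into bytes (most-significant first): D2 93 70 BF 2A 14.
Little-endian stores the least-significant byte at the lowest address.
So at ascending addresses the bytes are 14 2A BF 70 93 D2.

14 2A BF 70 93 D2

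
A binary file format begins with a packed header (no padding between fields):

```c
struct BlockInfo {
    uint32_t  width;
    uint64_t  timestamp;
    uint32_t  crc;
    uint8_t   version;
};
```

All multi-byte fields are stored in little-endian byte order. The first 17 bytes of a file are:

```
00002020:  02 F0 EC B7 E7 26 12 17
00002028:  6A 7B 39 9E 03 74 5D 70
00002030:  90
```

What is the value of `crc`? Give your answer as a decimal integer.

`crc` follows `width` (4 B), `timestamp` (8 B), so it starts at offset 4 + 8 = 12 and occupies 4 bytes.
Bytes at offsets 12..15: 03 74 5D 70.
Little-endian stores the least-significant byte at the lowest address.
Reassemble most-significant byte first: 70 5D 74 03 → 0x705D7403.
0x705D7403 = 1885172739.

1885172739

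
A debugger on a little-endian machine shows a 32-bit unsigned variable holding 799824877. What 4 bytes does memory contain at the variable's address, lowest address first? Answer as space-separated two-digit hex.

799824877 in hexadecimal, padded to 32 bits, is 0x2FAC5BED.
Split into bytes (most-significant first): 2F AC 5B ED.
In little-endian order the low byte comes first in memory.
So at ascending addresses the bytes are ED 5B AC 2F.

ED 5B AC 2F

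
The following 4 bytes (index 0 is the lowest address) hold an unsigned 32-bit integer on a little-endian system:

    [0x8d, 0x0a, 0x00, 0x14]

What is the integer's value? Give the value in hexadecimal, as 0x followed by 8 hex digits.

In little-endian order the low byte comes first in memory.
Reassemble most-significant byte first: 14 00 0A 8D → 0x14000A8D.

0x14000A8D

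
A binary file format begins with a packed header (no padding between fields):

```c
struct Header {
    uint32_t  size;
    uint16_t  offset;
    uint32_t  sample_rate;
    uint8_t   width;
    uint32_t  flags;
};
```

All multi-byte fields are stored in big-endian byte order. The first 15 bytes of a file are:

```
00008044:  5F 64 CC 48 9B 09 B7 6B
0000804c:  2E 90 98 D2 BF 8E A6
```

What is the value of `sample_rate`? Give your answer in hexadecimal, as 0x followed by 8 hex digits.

0xB76B2E90

`sample_rate` follows `size` (4 B), `offset` (2 B), so it starts at offset 4 + 2 = 6 and occupies 4 bytes.
Bytes at offsets 6..9: B7 6B 2E 90.
Big-endian: lowest address holds the most-significant byte.
The bytes are already most-significant first: 0xB76B2E90.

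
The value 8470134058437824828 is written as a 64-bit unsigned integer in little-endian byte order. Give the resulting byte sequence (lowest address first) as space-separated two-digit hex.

8470134058437824828 in hexadecimal, padded to 64 bits, is 0x758BF60CA91FD13C.
Split into bytes (most-significant first): 75 8B F6 0C A9 1F D1 3C.
Little-endian stores the least-significant byte at the lowest address.
So at ascending addresses the bytes are 3C D1 1F A9 0C F6 8B 75.

3C D1 1F A9 0C F6 8B 75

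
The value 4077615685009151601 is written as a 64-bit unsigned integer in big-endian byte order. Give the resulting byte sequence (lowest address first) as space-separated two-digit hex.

38 96 99 DC 83 88 16 71

4077615685009151601 in hexadecimal, padded to 64 bits, is 0x389699DC83881671.
Split into bytes (most-significant first): 38 96 99 DC 83 88 16 71.
Big-endian stores the most-significant byte at the lowest address.
So the memory order matches the most-significant-first order: 38 96 99 DC 83 88 16 71.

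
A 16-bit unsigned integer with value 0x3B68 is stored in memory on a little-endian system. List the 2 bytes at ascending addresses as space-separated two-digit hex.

Split into bytes (most-significant first): 3B 68.
Little-endian stores the least-significant byte at the lowest address.
So at ascending addresses the bytes are 68 3B.

68 3B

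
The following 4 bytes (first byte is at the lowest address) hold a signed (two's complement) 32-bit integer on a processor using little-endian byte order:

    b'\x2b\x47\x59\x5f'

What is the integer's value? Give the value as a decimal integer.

In little-endian order the low byte comes first in memory.
Reassemble most-significant byte first: 5F 59 47 2B → 0x5F59472B.
0x5F59472B = 1599686443.

1599686443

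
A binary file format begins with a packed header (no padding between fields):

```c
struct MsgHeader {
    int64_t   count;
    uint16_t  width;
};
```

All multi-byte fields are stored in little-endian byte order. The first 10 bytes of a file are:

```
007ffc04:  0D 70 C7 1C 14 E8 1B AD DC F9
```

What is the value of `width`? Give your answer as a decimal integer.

`width` follows `count` (8 bytes), so it starts at byte offset 8 and occupies 2 bytes.
Bytes at offsets 8..9: DC F9.
In little-endian order the low byte comes first in memory.
Reassemble most-significant byte first: F9 DC → 0xF9DC.
0xF9DC = 63964.

63964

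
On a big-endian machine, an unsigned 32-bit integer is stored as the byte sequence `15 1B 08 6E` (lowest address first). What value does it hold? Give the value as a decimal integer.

Big-endian: lowest address holds the most-significant byte.
The bytes are already most-significant first: 0x151B086E.
0x151B086E = 354093166.

354093166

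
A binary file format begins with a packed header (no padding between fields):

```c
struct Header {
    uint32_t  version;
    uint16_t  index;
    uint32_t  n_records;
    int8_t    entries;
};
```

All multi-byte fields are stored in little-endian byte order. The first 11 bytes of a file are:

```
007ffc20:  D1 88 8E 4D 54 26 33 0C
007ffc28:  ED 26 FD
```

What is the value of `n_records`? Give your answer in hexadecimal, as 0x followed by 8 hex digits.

0x26ED0C33

`n_records` follows `version` (4 B), `index` (2 B), so it starts at offset 4 + 2 = 6 and occupies 4 bytes.
Bytes at offsets 6..9: 33 0C ED 26.
In little-endian order the low byte comes first in memory.
Reassemble most-significant byte first: 26 ED 0C 33 → 0x26ED0C33.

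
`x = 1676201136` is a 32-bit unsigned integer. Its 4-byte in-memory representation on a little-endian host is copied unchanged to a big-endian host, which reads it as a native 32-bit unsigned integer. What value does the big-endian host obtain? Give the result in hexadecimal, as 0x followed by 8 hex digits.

1676201136 in 32-bit hexadecimal is 0x63E8CCB0.
Stored little-endian, the bytes at ascending addresses are B0 CC E8 63.
Read back as big-endian, the last byte is least significant, giving 0xB0CCE863.

0xB0CCE863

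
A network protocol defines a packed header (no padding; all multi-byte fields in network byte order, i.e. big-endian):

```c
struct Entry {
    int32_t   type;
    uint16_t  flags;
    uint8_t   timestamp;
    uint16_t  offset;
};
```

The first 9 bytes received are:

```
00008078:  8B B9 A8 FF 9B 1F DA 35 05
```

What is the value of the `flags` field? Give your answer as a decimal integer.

39711

`flags` follows `type` (4 bytes), so it starts at byte offset 4 and occupies 2 bytes.
Bytes at offsets 4..5: 9B 1F.
Big-endian: lowest address holds the most-significant byte.
The bytes are already most-significant first: 0x9B1F.
0x9B1F = 39711.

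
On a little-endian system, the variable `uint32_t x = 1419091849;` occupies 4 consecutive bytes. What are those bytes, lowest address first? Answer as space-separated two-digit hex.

89 9F 95 54

1419091849 in hexadecimal, padded to 32 bits, is 0x54959F89.
Split into bytes (most-significant first): 54 95 9F 89.
Little-endian stores the least-significant byte at the lowest address.
So at ascending addresses the bytes are 89 9F 95 54.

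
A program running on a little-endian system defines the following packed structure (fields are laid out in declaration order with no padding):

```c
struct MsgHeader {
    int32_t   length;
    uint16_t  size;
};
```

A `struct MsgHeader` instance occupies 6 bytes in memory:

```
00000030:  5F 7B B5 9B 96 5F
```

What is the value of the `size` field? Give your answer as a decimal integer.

`size` follows `length` (4 bytes), so it starts at byte offset 4 and occupies 2 bytes.
Bytes at offsets 4..5: 96 5F.
Little-endian: lowest address holds the least-significant byte.
Reassemble most-significant byte first: 5F 96 → 0x5F96.
0x5F96 = 24470.

24470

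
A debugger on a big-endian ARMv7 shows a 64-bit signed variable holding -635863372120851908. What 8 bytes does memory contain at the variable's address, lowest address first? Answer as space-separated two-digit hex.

F7 2C F5 A1 CB 0D FA 3C

Two's complement of -635863372120851908 in 64 bits: 635863372120851908 = 0x08D30A5E34F205C4; invert → 0xF72CF5A1CB0DFA3B; add 1 → 0xF72CF5A1CB0DFA3C.
Split into bytes (most-significant first): F7 2C F5 A1 CB 0D FA 3C.
In big-endian order the high byte comes first in memory.
So the memory order matches the most-significant-first order: F7 2C F5 A1 CB 0D FA 3C.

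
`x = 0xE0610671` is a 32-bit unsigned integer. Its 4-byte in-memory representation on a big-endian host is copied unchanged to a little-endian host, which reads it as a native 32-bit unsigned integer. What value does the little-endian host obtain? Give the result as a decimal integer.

Stored big-endian, the bytes at ascending addresses are E0 61 06 71.
Read back as little-endian, the first byte is least significant, giving 0x710661E0.
0x710661E0 = 1896243680.

1896243680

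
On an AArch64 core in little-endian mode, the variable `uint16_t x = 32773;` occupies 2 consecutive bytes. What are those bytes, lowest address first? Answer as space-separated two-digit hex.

32773 in hexadecimal, padded to 16 bits, is 0x8005.
Split into bytes (most-significant first): 80 05.
Little-endian: lowest address holds the least-significant byte.
So at ascending addresses the bytes are 05 80.

05 80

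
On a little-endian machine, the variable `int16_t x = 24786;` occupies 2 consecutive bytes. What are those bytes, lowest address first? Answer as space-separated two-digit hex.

24786 in hexadecimal, padded to 16 bits, is 0x60D2.
Split into bytes (most-significant first): 60 D2.
Little-endian: lowest address holds the least-significant byte.
So at ascending addresses the bytes are D2 60.

D2 60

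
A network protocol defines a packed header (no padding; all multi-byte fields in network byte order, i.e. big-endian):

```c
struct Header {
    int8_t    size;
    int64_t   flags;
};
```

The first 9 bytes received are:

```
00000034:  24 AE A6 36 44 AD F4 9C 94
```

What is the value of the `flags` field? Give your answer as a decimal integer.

-5861938196371956588

`flags` follows `size` (1 byte), so it starts at byte offset 1 and occupies 8 bytes.
Bytes at offsets 1..8: AE A6 36 44 AD F4 9C 94.
In big-endian order the high byte comes first in memory.
The bytes are already most-significant first: 0xAEA63644ADF49C94.
Top bit is set, so as a signed 64-bit value this is 0xAEA63644ADF49C94 − 2^64 = -5861938196371956588.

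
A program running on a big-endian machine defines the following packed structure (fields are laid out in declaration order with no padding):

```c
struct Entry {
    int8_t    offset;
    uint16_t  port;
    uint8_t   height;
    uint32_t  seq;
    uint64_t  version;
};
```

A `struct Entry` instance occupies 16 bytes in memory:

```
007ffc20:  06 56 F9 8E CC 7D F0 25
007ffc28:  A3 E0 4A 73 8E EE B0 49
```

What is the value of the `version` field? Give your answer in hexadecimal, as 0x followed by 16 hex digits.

`version` follows `offset` (1 B), `port` (2 B), `height` (1 B), `seq` (4 B), so it starts at offset 1 + 2 + 1 + 4 = 8 and occupies 8 bytes.
Bytes at offsets 8..15: A3 E0 4A 73 8E EE B0 49.
In big-endian order the high byte comes first in memory.
The bytes are already most-significant first: 0xA3E04A738EEEB049.

0xA3E04A738EEEB049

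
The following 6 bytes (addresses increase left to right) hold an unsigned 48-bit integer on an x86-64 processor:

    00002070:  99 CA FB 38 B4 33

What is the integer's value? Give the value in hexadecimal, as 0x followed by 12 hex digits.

0x33B438FBCA99

Little-endian stores the least-significant byte at the lowest address.
Reassemble most-significant byte first: 33 B4 38 FB CA 99 → 0x33B438FBCA99.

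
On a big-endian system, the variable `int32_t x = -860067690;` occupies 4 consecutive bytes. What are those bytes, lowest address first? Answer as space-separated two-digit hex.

Two's complement of -860067690 in 32 bits: 860067690 = 0x3343976A; invert → 0xCCBC6895; add 1 → 0xCCBC6896.
Split into bytes (most-significant first): CC BC 68 96.
Big-endian: lowest address holds the most-significant byte.
So the memory order matches the most-significant-first order: CC BC 68 96.

CC BC 68 96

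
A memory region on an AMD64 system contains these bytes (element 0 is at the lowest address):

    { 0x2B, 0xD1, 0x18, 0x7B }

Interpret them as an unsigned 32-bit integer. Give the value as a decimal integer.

2065223979

In little-endian order the low byte comes first in memory.
Reassemble most-significant byte first: 7B 18 D1 2B → 0x7B18D12B.
0x7B18D12B = 2065223979.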